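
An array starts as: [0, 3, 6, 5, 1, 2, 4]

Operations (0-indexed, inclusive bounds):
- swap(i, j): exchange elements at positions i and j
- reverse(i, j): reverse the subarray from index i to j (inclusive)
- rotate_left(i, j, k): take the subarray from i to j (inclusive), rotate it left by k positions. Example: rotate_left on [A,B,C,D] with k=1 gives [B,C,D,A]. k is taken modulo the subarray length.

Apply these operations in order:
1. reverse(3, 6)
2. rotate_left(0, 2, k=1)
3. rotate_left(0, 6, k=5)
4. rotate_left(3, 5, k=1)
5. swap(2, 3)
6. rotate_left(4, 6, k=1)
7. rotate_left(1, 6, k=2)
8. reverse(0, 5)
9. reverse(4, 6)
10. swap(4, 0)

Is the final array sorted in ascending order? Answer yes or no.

Answer: no

Derivation:
After 1 (reverse(3, 6)): [0, 3, 6, 4, 2, 1, 5]
After 2 (rotate_left(0, 2, k=1)): [3, 6, 0, 4, 2, 1, 5]
After 3 (rotate_left(0, 6, k=5)): [1, 5, 3, 6, 0, 4, 2]
After 4 (rotate_left(3, 5, k=1)): [1, 5, 3, 0, 4, 6, 2]
After 5 (swap(2, 3)): [1, 5, 0, 3, 4, 6, 2]
After 6 (rotate_left(4, 6, k=1)): [1, 5, 0, 3, 6, 2, 4]
After 7 (rotate_left(1, 6, k=2)): [1, 3, 6, 2, 4, 5, 0]
After 8 (reverse(0, 5)): [5, 4, 2, 6, 3, 1, 0]
After 9 (reverse(4, 6)): [5, 4, 2, 6, 0, 1, 3]
After 10 (swap(4, 0)): [0, 4, 2, 6, 5, 1, 3]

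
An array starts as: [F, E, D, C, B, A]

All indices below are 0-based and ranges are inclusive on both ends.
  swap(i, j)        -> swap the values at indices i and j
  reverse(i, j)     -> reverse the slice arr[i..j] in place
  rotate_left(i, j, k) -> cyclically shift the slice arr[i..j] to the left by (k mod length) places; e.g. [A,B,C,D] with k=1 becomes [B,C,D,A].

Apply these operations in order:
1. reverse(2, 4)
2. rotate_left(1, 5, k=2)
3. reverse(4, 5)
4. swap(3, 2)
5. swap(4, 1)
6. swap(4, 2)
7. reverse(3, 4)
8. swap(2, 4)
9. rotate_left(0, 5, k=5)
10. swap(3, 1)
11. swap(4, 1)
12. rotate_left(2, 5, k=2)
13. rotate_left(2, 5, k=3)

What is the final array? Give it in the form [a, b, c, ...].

After 1 (reverse(2, 4)): [F, E, B, C, D, A]
After 2 (rotate_left(1, 5, k=2)): [F, C, D, A, E, B]
After 3 (reverse(4, 5)): [F, C, D, A, B, E]
After 4 (swap(3, 2)): [F, C, A, D, B, E]
After 5 (swap(4, 1)): [F, B, A, D, C, E]
After 6 (swap(4, 2)): [F, B, C, D, A, E]
After 7 (reverse(3, 4)): [F, B, C, A, D, E]
After 8 (swap(2, 4)): [F, B, D, A, C, E]
After 9 (rotate_left(0, 5, k=5)): [E, F, B, D, A, C]
After 10 (swap(3, 1)): [E, D, B, F, A, C]
After 11 (swap(4, 1)): [E, A, B, F, D, C]
After 12 (rotate_left(2, 5, k=2)): [E, A, D, C, B, F]
After 13 (rotate_left(2, 5, k=3)): [E, A, F, D, C, B]

Answer: [E, A, F, D, C, B]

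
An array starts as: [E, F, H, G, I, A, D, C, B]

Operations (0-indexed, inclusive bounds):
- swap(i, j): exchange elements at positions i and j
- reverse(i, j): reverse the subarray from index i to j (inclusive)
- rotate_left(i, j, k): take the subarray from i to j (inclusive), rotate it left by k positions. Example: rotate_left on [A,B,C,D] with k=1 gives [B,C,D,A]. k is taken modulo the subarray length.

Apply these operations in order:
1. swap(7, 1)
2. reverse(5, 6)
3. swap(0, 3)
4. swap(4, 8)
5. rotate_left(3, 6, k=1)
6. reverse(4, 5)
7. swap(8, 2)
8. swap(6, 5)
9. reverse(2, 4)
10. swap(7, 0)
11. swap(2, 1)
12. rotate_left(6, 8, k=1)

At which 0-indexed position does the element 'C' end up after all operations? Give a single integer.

After 1 (swap(7, 1)): [E, C, H, G, I, A, D, F, B]
After 2 (reverse(5, 6)): [E, C, H, G, I, D, A, F, B]
After 3 (swap(0, 3)): [G, C, H, E, I, D, A, F, B]
After 4 (swap(4, 8)): [G, C, H, E, B, D, A, F, I]
After 5 (rotate_left(3, 6, k=1)): [G, C, H, B, D, A, E, F, I]
After 6 (reverse(4, 5)): [G, C, H, B, A, D, E, F, I]
After 7 (swap(8, 2)): [G, C, I, B, A, D, E, F, H]
After 8 (swap(6, 5)): [G, C, I, B, A, E, D, F, H]
After 9 (reverse(2, 4)): [G, C, A, B, I, E, D, F, H]
After 10 (swap(7, 0)): [F, C, A, B, I, E, D, G, H]
After 11 (swap(2, 1)): [F, A, C, B, I, E, D, G, H]
After 12 (rotate_left(6, 8, k=1)): [F, A, C, B, I, E, G, H, D]

Answer: 2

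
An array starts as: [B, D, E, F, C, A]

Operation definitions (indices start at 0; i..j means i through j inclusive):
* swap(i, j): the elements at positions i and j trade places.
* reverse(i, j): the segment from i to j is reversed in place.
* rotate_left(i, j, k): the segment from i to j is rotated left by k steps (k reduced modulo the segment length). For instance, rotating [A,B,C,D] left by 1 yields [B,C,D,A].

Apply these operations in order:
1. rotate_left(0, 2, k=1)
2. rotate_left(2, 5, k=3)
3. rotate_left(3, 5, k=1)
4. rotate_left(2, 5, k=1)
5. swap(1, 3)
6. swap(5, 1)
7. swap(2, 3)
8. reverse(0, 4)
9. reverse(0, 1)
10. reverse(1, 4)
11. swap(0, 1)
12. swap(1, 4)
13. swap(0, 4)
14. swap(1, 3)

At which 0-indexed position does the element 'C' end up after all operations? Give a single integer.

After 1 (rotate_left(0, 2, k=1)): [D, E, B, F, C, A]
After 2 (rotate_left(2, 5, k=3)): [D, E, A, B, F, C]
After 3 (rotate_left(3, 5, k=1)): [D, E, A, F, C, B]
After 4 (rotate_left(2, 5, k=1)): [D, E, F, C, B, A]
After 5 (swap(1, 3)): [D, C, F, E, B, A]
After 6 (swap(5, 1)): [D, A, F, E, B, C]
After 7 (swap(2, 3)): [D, A, E, F, B, C]
After 8 (reverse(0, 4)): [B, F, E, A, D, C]
After 9 (reverse(0, 1)): [F, B, E, A, D, C]
After 10 (reverse(1, 4)): [F, D, A, E, B, C]
After 11 (swap(0, 1)): [D, F, A, E, B, C]
After 12 (swap(1, 4)): [D, B, A, E, F, C]
After 13 (swap(0, 4)): [F, B, A, E, D, C]
After 14 (swap(1, 3)): [F, E, A, B, D, C]

Answer: 5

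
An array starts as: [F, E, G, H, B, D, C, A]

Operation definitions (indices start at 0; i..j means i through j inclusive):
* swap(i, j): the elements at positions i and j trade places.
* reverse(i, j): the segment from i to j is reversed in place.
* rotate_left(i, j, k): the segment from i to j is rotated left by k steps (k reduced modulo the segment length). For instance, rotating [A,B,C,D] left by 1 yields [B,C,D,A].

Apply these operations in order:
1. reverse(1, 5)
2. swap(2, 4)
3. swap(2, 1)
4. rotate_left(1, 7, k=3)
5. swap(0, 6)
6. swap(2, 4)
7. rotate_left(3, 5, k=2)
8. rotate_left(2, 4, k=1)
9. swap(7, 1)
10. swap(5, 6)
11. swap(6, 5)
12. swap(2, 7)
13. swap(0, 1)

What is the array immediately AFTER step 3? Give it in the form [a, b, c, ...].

After 1 (reverse(1, 5)): [F, D, B, H, G, E, C, A]
After 2 (swap(2, 4)): [F, D, G, H, B, E, C, A]
After 3 (swap(2, 1)): [F, G, D, H, B, E, C, A]

Answer: [F, G, D, H, B, E, C, A]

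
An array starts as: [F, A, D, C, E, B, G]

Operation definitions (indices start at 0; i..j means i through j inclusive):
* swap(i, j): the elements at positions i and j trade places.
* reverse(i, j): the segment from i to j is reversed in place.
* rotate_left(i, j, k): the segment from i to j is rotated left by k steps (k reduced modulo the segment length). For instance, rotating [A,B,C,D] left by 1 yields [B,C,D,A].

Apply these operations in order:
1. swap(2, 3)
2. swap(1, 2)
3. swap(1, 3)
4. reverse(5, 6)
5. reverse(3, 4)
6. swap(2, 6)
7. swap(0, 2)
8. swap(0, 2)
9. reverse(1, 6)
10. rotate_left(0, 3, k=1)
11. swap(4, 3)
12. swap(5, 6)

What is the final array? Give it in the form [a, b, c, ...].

After 1 (swap(2, 3)): [F, A, C, D, E, B, G]
After 2 (swap(1, 2)): [F, C, A, D, E, B, G]
After 3 (swap(1, 3)): [F, D, A, C, E, B, G]
After 4 (reverse(5, 6)): [F, D, A, C, E, G, B]
After 5 (reverse(3, 4)): [F, D, A, E, C, G, B]
After 6 (swap(2, 6)): [F, D, B, E, C, G, A]
After 7 (swap(0, 2)): [B, D, F, E, C, G, A]
After 8 (swap(0, 2)): [F, D, B, E, C, G, A]
After 9 (reverse(1, 6)): [F, A, G, C, E, B, D]
After 10 (rotate_left(0, 3, k=1)): [A, G, C, F, E, B, D]
After 11 (swap(4, 3)): [A, G, C, E, F, B, D]
After 12 (swap(5, 6)): [A, G, C, E, F, D, B]

Answer: [A, G, C, E, F, D, B]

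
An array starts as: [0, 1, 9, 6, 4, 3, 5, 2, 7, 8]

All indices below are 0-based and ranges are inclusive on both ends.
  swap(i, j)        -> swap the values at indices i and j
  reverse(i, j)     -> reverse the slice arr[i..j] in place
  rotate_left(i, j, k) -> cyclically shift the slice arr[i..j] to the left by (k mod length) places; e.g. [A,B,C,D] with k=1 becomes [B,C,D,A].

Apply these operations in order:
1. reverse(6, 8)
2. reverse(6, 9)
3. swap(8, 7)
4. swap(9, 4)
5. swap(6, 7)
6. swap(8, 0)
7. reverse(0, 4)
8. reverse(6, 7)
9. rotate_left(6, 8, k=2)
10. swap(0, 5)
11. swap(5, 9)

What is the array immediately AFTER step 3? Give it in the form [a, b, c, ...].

Answer: [0, 1, 9, 6, 4, 3, 8, 2, 5, 7]

Derivation:
After 1 (reverse(6, 8)): [0, 1, 9, 6, 4, 3, 7, 2, 5, 8]
After 2 (reverse(6, 9)): [0, 1, 9, 6, 4, 3, 8, 5, 2, 7]
After 3 (swap(8, 7)): [0, 1, 9, 6, 4, 3, 8, 2, 5, 7]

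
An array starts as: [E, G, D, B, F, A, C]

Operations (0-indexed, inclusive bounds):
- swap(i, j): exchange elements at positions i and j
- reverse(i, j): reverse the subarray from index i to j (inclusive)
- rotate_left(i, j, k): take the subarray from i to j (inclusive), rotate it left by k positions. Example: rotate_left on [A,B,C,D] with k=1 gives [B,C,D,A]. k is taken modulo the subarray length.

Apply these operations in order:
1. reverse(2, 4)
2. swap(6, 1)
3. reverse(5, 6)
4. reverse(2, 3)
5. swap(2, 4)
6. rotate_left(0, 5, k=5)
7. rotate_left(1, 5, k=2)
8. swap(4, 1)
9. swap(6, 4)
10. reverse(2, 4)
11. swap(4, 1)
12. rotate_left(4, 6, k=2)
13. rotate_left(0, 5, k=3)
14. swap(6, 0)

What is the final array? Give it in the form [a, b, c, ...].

Answer: [C, D, E, G, F, A, B]

Derivation:
After 1 (reverse(2, 4)): [E, G, F, B, D, A, C]
After 2 (swap(6, 1)): [E, C, F, B, D, A, G]
After 3 (reverse(5, 6)): [E, C, F, B, D, G, A]
After 4 (reverse(2, 3)): [E, C, B, F, D, G, A]
After 5 (swap(2, 4)): [E, C, D, F, B, G, A]
After 6 (rotate_left(0, 5, k=5)): [G, E, C, D, F, B, A]
After 7 (rotate_left(1, 5, k=2)): [G, D, F, B, E, C, A]
After 8 (swap(4, 1)): [G, E, F, B, D, C, A]
After 9 (swap(6, 4)): [G, E, F, B, A, C, D]
After 10 (reverse(2, 4)): [G, E, A, B, F, C, D]
After 11 (swap(4, 1)): [G, F, A, B, E, C, D]
After 12 (rotate_left(4, 6, k=2)): [G, F, A, B, D, E, C]
After 13 (rotate_left(0, 5, k=3)): [B, D, E, G, F, A, C]
After 14 (swap(6, 0)): [C, D, E, G, F, A, B]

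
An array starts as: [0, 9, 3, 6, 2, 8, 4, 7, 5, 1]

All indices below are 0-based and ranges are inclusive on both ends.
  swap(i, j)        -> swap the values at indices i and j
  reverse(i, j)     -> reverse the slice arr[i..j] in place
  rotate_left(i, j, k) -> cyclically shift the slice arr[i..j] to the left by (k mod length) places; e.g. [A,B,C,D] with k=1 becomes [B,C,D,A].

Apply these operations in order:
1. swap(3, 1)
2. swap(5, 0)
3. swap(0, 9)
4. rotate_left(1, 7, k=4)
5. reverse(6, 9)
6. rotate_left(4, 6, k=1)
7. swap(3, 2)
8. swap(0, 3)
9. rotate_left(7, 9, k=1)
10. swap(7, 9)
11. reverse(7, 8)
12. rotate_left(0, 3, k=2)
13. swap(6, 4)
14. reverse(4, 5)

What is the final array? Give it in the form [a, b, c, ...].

After 1 (swap(3, 1)): [0, 6, 3, 9, 2, 8, 4, 7, 5, 1]
After 2 (swap(5, 0)): [8, 6, 3, 9, 2, 0, 4, 7, 5, 1]
After 3 (swap(0, 9)): [1, 6, 3, 9, 2, 0, 4, 7, 5, 8]
After 4 (rotate_left(1, 7, k=4)): [1, 0, 4, 7, 6, 3, 9, 2, 5, 8]
After 5 (reverse(6, 9)): [1, 0, 4, 7, 6, 3, 8, 5, 2, 9]
After 6 (rotate_left(4, 6, k=1)): [1, 0, 4, 7, 3, 8, 6, 5, 2, 9]
After 7 (swap(3, 2)): [1, 0, 7, 4, 3, 8, 6, 5, 2, 9]
After 8 (swap(0, 3)): [4, 0, 7, 1, 3, 8, 6, 5, 2, 9]
After 9 (rotate_left(7, 9, k=1)): [4, 0, 7, 1, 3, 8, 6, 2, 9, 5]
After 10 (swap(7, 9)): [4, 0, 7, 1, 3, 8, 6, 5, 9, 2]
After 11 (reverse(7, 8)): [4, 0, 7, 1, 3, 8, 6, 9, 5, 2]
After 12 (rotate_left(0, 3, k=2)): [7, 1, 4, 0, 3, 8, 6, 9, 5, 2]
After 13 (swap(6, 4)): [7, 1, 4, 0, 6, 8, 3, 9, 5, 2]
After 14 (reverse(4, 5)): [7, 1, 4, 0, 8, 6, 3, 9, 5, 2]

Answer: [7, 1, 4, 0, 8, 6, 3, 9, 5, 2]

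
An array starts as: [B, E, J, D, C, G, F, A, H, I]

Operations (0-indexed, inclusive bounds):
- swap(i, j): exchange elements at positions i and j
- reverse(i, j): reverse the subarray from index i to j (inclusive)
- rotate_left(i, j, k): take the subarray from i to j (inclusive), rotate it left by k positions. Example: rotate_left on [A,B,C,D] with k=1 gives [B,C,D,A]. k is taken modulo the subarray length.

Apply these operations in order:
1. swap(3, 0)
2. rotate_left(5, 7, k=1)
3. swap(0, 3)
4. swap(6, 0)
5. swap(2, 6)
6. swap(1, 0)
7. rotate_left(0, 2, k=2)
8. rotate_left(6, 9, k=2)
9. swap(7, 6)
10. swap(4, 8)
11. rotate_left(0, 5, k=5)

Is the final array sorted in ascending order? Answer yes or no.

Answer: no

Derivation:
After 1 (swap(3, 0)): [D, E, J, B, C, G, F, A, H, I]
After 2 (rotate_left(5, 7, k=1)): [D, E, J, B, C, F, A, G, H, I]
After 3 (swap(0, 3)): [B, E, J, D, C, F, A, G, H, I]
After 4 (swap(6, 0)): [A, E, J, D, C, F, B, G, H, I]
After 5 (swap(2, 6)): [A, E, B, D, C, F, J, G, H, I]
After 6 (swap(1, 0)): [E, A, B, D, C, F, J, G, H, I]
After 7 (rotate_left(0, 2, k=2)): [B, E, A, D, C, F, J, G, H, I]
After 8 (rotate_left(6, 9, k=2)): [B, E, A, D, C, F, H, I, J, G]
After 9 (swap(7, 6)): [B, E, A, D, C, F, I, H, J, G]
After 10 (swap(4, 8)): [B, E, A, D, J, F, I, H, C, G]
After 11 (rotate_left(0, 5, k=5)): [F, B, E, A, D, J, I, H, C, G]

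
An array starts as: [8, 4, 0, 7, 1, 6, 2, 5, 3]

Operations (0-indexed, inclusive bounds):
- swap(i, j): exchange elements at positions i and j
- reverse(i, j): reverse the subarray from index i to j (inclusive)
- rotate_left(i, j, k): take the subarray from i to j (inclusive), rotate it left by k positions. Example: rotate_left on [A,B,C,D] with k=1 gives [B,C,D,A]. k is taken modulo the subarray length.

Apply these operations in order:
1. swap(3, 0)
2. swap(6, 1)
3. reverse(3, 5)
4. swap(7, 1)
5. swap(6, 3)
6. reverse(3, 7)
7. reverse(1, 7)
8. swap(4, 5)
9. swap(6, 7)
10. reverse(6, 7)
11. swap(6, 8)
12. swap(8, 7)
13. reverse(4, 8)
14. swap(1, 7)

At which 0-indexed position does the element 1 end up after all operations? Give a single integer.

Answer: 2

Derivation:
After 1 (swap(3, 0)): [7, 4, 0, 8, 1, 6, 2, 5, 3]
After 2 (swap(6, 1)): [7, 2, 0, 8, 1, 6, 4, 5, 3]
After 3 (reverse(3, 5)): [7, 2, 0, 6, 1, 8, 4, 5, 3]
After 4 (swap(7, 1)): [7, 5, 0, 6, 1, 8, 4, 2, 3]
After 5 (swap(6, 3)): [7, 5, 0, 4, 1, 8, 6, 2, 3]
After 6 (reverse(3, 7)): [7, 5, 0, 2, 6, 8, 1, 4, 3]
After 7 (reverse(1, 7)): [7, 4, 1, 8, 6, 2, 0, 5, 3]
After 8 (swap(4, 5)): [7, 4, 1, 8, 2, 6, 0, 5, 3]
After 9 (swap(6, 7)): [7, 4, 1, 8, 2, 6, 5, 0, 3]
After 10 (reverse(6, 7)): [7, 4, 1, 8, 2, 6, 0, 5, 3]
After 11 (swap(6, 8)): [7, 4, 1, 8, 2, 6, 3, 5, 0]
After 12 (swap(8, 7)): [7, 4, 1, 8, 2, 6, 3, 0, 5]
After 13 (reverse(4, 8)): [7, 4, 1, 8, 5, 0, 3, 6, 2]
After 14 (swap(1, 7)): [7, 6, 1, 8, 5, 0, 3, 4, 2]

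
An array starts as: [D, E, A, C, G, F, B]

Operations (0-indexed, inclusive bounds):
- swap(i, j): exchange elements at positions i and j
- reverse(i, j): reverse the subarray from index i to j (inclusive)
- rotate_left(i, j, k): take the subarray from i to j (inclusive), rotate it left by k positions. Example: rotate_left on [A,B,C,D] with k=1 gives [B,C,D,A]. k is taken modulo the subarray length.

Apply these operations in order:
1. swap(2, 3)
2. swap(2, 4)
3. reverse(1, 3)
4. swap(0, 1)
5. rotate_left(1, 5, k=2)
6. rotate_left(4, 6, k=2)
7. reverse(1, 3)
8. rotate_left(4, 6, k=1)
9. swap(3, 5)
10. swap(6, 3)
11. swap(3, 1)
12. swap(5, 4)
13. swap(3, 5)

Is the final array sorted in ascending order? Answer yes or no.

Answer: yes

Derivation:
After 1 (swap(2, 3)): [D, E, C, A, G, F, B]
After 2 (swap(2, 4)): [D, E, G, A, C, F, B]
After 3 (reverse(1, 3)): [D, A, G, E, C, F, B]
After 4 (swap(0, 1)): [A, D, G, E, C, F, B]
After 5 (rotate_left(1, 5, k=2)): [A, E, C, F, D, G, B]
After 6 (rotate_left(4, 6, k=2)): [A, E, C, F, B, D, G]
After 7 (reverse(1, 3)): [A, F, C, E, B, D, G]
After 8 (rotate_left(4, 6, k=1)): [A, F, C, E, D, G, B]
After 9 (swap(3, 5)): [A, F, C, G, D, E, B]
After 10 (swap(6, 3)): [A, F, C, B, D, E, G]
After 11 (swap(3, 1)): [A, B, C, F, D, E, G]
After 12 (swap(5, 4)): [A, B, C, F, E, D, G]
After 13 (swap(3, 5)): [A, B, C, D, E, F, G]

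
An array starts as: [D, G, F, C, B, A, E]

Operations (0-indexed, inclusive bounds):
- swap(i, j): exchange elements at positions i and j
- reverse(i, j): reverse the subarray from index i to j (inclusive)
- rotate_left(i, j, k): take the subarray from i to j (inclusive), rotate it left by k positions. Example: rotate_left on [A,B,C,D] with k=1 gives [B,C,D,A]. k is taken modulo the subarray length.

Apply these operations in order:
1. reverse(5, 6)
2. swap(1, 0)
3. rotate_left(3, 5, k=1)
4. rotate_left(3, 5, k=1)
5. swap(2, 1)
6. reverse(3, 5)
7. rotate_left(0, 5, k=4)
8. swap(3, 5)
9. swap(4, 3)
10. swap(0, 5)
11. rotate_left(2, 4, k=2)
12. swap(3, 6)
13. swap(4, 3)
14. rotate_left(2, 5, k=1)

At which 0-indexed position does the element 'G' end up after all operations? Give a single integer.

Answer: 6

Derivation:
After 1 (reverse(5, 6)): [D, G, F, C, B, E, A]
After 2 (swap(1, 0)): [G, D, F, C, B, E, A]
After 3 (rotate_left(3, 5, k=1)): [G, D, F, B, E, C, A]
After 4 (rotate_left(3, 5, k=1)): [G, D, F, E, C, B, A]
After 5 (swap(2, 1)): [G, F, D, E, C, B, A]
After 6 (reverse(3, 5)): [G, F, D, B, C, E, A]
After 7 (rotate_left(0, 5, k=4)): [C, E, G, F, D, B, A]
After 8 (swap(3, 5)): [C, E, G, B, D, F, A]
After 9 (swap(4, 3)): [C, E, G, D, B, F, A]
After 10 (swap(0, 5)): [F, E, G, D, B, C, A]
After 11 (rotate_left(2, 4, k=2)): [F, E, B, G, D, C, A]
After 12 (swap(3, 6)): [F, E, B, A, D, C, G]
After 13 (swap(4, 3)): [F, E, B, D, A, C, G]
After 14 (rotate_left(2, 5, k=1)): [F, E, D, A, C, B, G]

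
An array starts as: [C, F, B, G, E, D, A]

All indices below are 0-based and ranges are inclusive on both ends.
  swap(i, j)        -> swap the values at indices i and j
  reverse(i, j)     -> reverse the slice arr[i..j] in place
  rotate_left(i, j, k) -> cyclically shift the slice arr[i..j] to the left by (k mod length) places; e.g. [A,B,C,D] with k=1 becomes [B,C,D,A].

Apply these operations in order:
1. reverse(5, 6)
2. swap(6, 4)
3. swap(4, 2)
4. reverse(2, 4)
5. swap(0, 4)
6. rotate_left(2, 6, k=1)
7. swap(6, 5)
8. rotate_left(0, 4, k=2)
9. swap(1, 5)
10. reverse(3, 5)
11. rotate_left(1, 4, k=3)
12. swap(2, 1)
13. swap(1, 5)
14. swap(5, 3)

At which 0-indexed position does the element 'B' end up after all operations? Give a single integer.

After 1 (reverse(5, 6)): [C, F, B, G, E, A, D]
After 2 (swap(6, 4)): [C, F, B, G, D, A, E]
After 3 (swap(4, 2)): [C, F, D, G, B, A, E]
After 4 (reverse(2, 4)): [C, F, B, G, D, A, E]
After 5 (swap(0, 4)): [D, F, B, G, C, A, E]
After 6 (rotate_left(2, 6, k=1)): [D, F, G, C, A, E, B]
After 7 (swap(6, 5)): [D, F, G, C, A, B, E]
After 8 (rotate_left(0, 4, k=2)): [G, C, A, D, F, B, E]
After 9 (swap(1, 5)): [G, B, A, D, F, C, E]
After 10 (reverse(3, 5)): [G, B, A, C, F, D, E]
After 11 (rotate_left(1, 4, k=3)): [G, F, B, A, C, D, E]
After 12 (swap(2, 1)): [G, B, F, A, C, D, E]
After 13 (swap(1, 5)): [G, D, F, A, C, B, E]
After 14 (swap(5, 3)): [G, D, F, B, C, A, E]

Answer: 3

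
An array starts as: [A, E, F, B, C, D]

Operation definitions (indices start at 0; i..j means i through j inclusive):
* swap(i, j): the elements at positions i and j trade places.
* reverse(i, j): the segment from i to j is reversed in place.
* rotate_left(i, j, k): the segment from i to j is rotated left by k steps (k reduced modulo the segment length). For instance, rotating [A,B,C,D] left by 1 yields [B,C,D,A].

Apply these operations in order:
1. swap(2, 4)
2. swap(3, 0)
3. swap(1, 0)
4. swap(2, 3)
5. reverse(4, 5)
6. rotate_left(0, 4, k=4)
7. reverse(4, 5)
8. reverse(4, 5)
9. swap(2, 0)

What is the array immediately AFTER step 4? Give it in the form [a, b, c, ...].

After 1 (swap(2, 4)): [A, E, C, B, F, D]
After 2 (swap(3, 0)): [B, E, C, A, F, D]
After 3 (swap(1, 0)): [E, B, C, A, F, D]
After 4 (swap(2, 3)): [E, B, A, C, F, D]

Answer: [E, B, A, C, F, D]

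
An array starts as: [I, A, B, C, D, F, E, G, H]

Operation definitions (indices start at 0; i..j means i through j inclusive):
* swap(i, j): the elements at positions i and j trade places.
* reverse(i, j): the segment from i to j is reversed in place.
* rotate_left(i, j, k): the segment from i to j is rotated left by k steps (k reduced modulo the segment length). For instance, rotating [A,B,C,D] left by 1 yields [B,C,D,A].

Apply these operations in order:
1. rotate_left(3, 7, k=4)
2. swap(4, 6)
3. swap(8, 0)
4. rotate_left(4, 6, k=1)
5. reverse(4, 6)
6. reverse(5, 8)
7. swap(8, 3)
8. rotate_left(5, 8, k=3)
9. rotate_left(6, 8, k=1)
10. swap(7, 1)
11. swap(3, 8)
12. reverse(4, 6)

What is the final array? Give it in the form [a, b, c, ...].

After 1 (rotate_left(3, 7, k=4)): [I, A, B, G, C, D, F, E, H]
After 2 (swap(4, 6)): [I, A, B, G, F, D, C, E, H]
After 3 (swap(8, 0)): [H, A, B, G, F, D, C, E, I]
After 4 (rotate_left(4, 6, k=1)): [H, A, B, G, D, C, F, E, I]
After 5 (reverse(4, 6)): [H, A, B, G, F, C, D, E, I]
After 6 (reverse(5, 8)): [H, A, B, G, F, I, E, D, C]
After 7 (swap(8, 3)): [H, A, B, C, F, I, E, D, G]
After 8 (rotate_left(5, 8, k=3)): [H, A, B, C, F, G, I, E, D]
After 9 (rotate_left(6, 8, k=1)): [H, A, B, C, F, G, E, D, I]
After 10 (swap(7, 1)): [H, D, B, C, F, G, E, A, I]
After 11 (swap(3, 8)): [H, D, B, I, F, G, E, A, C]
After 12 (reverse(4, 6)): [H, D, B, I, E, G, F, A, C]

Answer: [H, D, B, I, E, G, F, A, C]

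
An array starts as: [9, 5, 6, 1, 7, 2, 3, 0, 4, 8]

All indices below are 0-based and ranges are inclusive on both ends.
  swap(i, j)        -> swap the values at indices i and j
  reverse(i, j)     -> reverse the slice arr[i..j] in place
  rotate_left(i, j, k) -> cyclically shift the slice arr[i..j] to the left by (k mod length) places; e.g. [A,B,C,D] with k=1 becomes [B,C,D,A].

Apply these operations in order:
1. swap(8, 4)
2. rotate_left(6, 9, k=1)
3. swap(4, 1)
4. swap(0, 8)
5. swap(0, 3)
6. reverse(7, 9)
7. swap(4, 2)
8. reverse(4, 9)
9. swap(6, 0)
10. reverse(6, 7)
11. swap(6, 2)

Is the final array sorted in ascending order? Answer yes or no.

Answer: no

Derivation:
After 1 (swap(8, 4)): [9, 5, 6, 1, 4, 2, 3, 0, 7, 8]
After 2 (rotate_left(6, 9, k=1)): [9, 5, 6, 1, 4, 2, 0, 7, 8, 3]
After 3 (swap(4, 1)): [9, 4, 6, 1, 5, 2, 0, 7, 8, 3]
After 4 (swap(0, 8)): [8, 4, 6, 1, 5, 2, 0, 7, 9, 3]
After 5 (swap(0, 3)): [1, 4, 6, 8, 5, 2, 0, 7, 9, 3]
After 6 (reverse(7, 9)): [1, 4, 6, 8, 5, 2, 0, 3, 9, 7]
After 7 (swap(4, 2)): [1, 4, 5, 8, 6, 2, 0, 3, 9, 7]
After 8 (reverse(4, 9)): [1, 4, 5, 8, 7, 9, 3, 0, 2, 6]
After 9 (swap(6, 0)): [3, 4, 5, 8, 7, 9, 1, 0, 2, 6]
After 10 (reverse(6, 7)): [3, 4, 5, 8, 7, 9, 0, 1, 2, 6]
After 11 (swap(6, 2)): [3, 4, 0, 8, 7, 9, 5, 1, 2, 6]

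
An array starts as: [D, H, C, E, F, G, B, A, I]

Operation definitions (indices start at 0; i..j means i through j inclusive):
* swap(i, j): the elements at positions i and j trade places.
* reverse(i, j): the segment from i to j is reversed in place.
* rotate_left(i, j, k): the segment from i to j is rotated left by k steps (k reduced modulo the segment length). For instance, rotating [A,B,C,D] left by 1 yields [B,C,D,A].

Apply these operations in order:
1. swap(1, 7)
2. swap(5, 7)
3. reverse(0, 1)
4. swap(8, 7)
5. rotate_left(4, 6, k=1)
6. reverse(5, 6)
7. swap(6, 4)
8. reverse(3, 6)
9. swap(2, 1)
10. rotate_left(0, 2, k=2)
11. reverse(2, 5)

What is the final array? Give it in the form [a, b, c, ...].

Answer: [D, A, B, F, H, C, E, I, G]

Derivation:
After 1 (swap(1, 7)): [D, A, C, E, F, G, B, H, I]
After 2 (swap(5, 7)): [D, A, C, E, F, H, B, G, I]
After 3 (reverse(0, 1)): [A, D, C, E, F, H, B, G, I]
After 4 (swap(8, 7)): [A, D, C, E, F, H, B, I, G]
After 5 (rotate_left(4, 6, k=1)): [A, D, C, E, H, B, F, I, G]
After 6 (reverse(5, 6)): [A, D, C, E, H, F, B, I, G]
After 7 (swap(6, 4)): [A, D, C, E, B, F, H, I, G]
After 8 (reverse(3, 6)): [A, D, C, H, F, B, E, I, G]
After 9 (swap(2, 1)): [A, C, D, H, F, B, E, I, G]
After 10 (rotate_left(0, 2, k=2)): [D, A, C, H, F, B, E, I, G]
After 11 (reverse(2, 5)): [D, A, B, F, H, C, E, I, G]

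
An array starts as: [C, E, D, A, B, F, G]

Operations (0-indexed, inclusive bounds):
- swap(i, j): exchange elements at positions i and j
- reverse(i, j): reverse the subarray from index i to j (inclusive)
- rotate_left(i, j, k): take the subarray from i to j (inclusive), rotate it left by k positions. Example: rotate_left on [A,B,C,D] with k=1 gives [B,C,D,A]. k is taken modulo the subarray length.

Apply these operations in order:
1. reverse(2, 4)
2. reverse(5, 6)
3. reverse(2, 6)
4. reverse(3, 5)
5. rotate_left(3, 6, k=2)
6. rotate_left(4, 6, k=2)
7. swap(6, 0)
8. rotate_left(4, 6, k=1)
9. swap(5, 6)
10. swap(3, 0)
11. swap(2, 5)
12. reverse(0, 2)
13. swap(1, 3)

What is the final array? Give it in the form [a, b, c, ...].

After 1 (reverse(2, 4)): [C, E, B, A, D, F, G]
After 2 (reverse(5, 6)): [C, E, B, A, D, G, F]
After 3 (reverse(2, 6)): [C, E, F, G, D, A, B]
After 4 (reverse(3, 5)): [C, E, F, A, D, G, B]
After 5 (rotate_left(3, 6, k=2)): [C, E, F, G, B, A, D]
After 6 (rotate_left(4, 6, k=2)): [C, E, F, G, D, B, A]
After 7 (swap(6, 0)): [A, E, F, G, D, B, C]
After 8 (rotate_left(4, 6, k=1)): [A, E, F, G, B, C, D]
After 9 (swap(5, 6)): [A, E, F, G, B, D, C]
After 10 (swap(3, 0)): [G, E, F, A, B, D, C]
After 11 (swap(2, 5)): [G, E, D, A, B, F, C]
After 12 (reverse(0, 2)): [D, E, G, A, B, F, C]
After 13 (swap(1, 3)): [D, A, G, E, B, F, C]

Answer: [D, A, G, E, B, F, C]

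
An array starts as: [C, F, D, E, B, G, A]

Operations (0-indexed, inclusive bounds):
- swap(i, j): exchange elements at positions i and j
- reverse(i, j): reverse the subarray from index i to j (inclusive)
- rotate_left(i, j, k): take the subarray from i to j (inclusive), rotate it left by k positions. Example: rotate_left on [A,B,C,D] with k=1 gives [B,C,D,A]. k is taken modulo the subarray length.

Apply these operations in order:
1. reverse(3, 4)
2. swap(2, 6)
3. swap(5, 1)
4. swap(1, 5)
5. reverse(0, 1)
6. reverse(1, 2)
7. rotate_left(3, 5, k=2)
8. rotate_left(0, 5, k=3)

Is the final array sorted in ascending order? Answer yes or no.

Answer: no

Derivation:
After 1 (reverse(3, 4)): [C, F, D, B, E, G, A]
After 2 (swap(2, 6)): [C, F, A, B, E, G, D]
After 3 (swap(5, 1)): [C, G, A, B, E, F, D]
After 4 (swap(1, 5)): [C, F, A, B, E, G, D]
After 5 (reverse(0, 1)): [F, C, A, B, E, G, D]
After 6 (reverse(1, 2)): [F, A, C, B, E, G, D]
After 7 (rotate_left(3, 5, k=2)): [F, A, C, G, B, E, D]
After 8 (rotate_left(0, 5, k=3)): [G, B, E, F, A, C, D]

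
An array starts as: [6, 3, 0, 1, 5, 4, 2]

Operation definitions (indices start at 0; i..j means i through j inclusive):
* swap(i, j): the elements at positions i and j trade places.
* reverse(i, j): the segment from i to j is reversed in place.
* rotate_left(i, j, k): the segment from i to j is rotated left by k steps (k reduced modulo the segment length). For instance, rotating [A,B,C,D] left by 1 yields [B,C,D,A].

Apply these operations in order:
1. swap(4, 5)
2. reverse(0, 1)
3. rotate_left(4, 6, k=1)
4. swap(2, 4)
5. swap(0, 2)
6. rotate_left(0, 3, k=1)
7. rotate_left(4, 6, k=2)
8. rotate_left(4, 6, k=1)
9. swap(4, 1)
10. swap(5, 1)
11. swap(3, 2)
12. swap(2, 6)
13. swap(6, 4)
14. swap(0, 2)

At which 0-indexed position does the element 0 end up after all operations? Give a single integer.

After 1 (swap(4, 5)): [6, 3, 0, 1, 4, 5, 2]
After 2 (reverse(0, 1)): [3, 6, 0, 1, 4, 5, 2]
After 3 (rotate_left(4, 6, k=1)): [3, 6, 0, 1, 5, 2, 4]
After 4 (swap(2, 4)): [3, 6, 5, 1, 0, 2, 4]
After 5 (swap(0, 2)): [5, 6, 3, 1, 0, 2, 4]
After 6 (rotate_left(0, 3, k=1)): [6, 3, 1, 5, 0, 2, 4]
After 7 (rotate_left(4, 6, k=2)): [6, 3, 1, 5, 4, 0, 2]
After 8 (rotate_left(4, 6, k=1)): [6, 3, 1, 5, 0, 2, 4]
After 9 (swap(4, 1)): [6, 0, 1, 5, 3, 2, 4]
After 10 (swap(5, 1)): [6, 2, 1, 5, 3, 0, 4]
After 11 (swap(3, 2)): [6, 2, 5, 1, 3, 0, 4]
After 12 (swap(2, 6)): [6, 2, 4, 1, 3, 0, 5]
After 13 (swap(6, 4)): [6, 2, 4, 1, 5, 0, 3]
After 14 (swap(0, 2)): [4, 2, 6, 1, 5, 0, 3]

Answer: 5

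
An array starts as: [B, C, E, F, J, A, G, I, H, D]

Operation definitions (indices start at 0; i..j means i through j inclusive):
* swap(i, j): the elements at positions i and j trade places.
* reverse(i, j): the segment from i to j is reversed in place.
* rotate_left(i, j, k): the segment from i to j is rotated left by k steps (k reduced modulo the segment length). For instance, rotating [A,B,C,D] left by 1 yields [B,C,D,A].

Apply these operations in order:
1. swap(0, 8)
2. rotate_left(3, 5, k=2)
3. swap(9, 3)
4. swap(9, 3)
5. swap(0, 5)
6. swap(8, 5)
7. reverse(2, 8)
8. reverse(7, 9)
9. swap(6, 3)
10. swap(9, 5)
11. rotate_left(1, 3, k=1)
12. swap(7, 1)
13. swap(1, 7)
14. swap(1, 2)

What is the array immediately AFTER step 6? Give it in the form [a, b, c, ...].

After 1 (swap(0, 8)): [H, C, E, F, J, A, G, I, B, D]
After 2 (rotate_left(3, 5, k=2)): [H, C, E, A, F, J, G, I, B, D]
After 3 (swap(9, 3)): [H, C, E, D, F, J, G, I, B, A]
After 4 (swap(9, 3)): [H, C, E, A, F, J, G, I, B, D]
After 5 (swap(0, 5)): [J, C, E, A, F, H, G, I, B, D]
After 6 (swap(8, 5)): [J, C, E, A, F, B, G, I, H, D]

Answer: [J, C, E, A, F, B, G, I, H, D]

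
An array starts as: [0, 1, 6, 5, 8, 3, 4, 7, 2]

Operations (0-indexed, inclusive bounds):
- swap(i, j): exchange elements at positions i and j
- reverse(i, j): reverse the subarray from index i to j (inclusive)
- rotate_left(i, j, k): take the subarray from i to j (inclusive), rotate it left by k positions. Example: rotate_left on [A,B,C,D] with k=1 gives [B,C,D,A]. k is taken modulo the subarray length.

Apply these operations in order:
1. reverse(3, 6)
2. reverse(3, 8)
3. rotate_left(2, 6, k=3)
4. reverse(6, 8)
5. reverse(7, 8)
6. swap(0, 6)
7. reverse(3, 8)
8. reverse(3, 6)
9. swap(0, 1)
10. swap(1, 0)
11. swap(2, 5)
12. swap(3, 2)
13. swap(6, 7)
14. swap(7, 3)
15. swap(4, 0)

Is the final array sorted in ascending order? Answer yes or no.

After 1 (reverse(3, 6)): [0, 1, 6, 4, 3, 8, 5, 7, 2]
After 2 (reverse(3, 8)): [0, 1, 6, 2, 7, 5, 8, 3, 4]
After 3 (rotate_left(2, 6, k=3)): [0, 1, 5, 8, 6, 2, 7, 3, 4]
After 4 (reverse(6, 8)): [0, 1, 5, 8, 6, 2, 4, 3, 7]
After 5 (reverse(7, 8)): [0, 1, 5, 8, 6, 2, 4, 7, 3]
After 6 (swap(0, 6)): [4, 1, 5, 8, 6, 2, 0, 7, 3]
After 7 (reverse(3, 8)): [4, 1, 5, 3, 7, 0, 2, 6, 8]
After 8 (reverse(3, 6)): [4, 1, 5, 2, 0, 7, 3, 6, 8]
After 9 (swap(0, 1)): [1, 4, 5, 2, 0, 7, 3, 6, 8]
After 10 (swap(1, 0)): [4, 1, 5, 2, 0, 7, 3, 6, 8]
After 11 (swap(2, 5)): [4, 1, 7, 2, 0, 5, 3, 6, 8]
After 12 (swap(3, 2)): [4, 1, 2, 7, 0, 5, 3, 6, 8]
After 13 (swap(6, 7)): [4, 1, 2, 7, 0, 5, 6, 3, 8]
After 14 (swap(7, 3)): [4, 1, 2, 3, 0, 5, 6, 7, 8]
After 15 (swap(4, 0)): [0, 1, 2, 3, 4, 5, 6, 7, 8]

Answer: yes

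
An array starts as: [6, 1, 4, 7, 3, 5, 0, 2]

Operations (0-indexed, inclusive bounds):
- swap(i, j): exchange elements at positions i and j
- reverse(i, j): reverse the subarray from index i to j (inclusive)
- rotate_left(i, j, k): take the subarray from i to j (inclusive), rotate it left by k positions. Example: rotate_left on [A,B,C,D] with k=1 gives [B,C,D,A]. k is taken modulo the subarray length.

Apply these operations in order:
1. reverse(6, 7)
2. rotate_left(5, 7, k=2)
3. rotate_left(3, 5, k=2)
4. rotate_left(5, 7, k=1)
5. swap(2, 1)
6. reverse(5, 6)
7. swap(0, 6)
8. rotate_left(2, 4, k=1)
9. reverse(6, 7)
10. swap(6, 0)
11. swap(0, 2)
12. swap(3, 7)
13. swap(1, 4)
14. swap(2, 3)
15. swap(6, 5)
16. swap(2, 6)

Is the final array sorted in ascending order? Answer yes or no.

After 1 (reverse(6, 7)): [6, 1, 4, 7, 3, 5, 2, 0]
After 2 (rotate_left(5, 7, k=2)): [6, 1, 4, 7, 3, 0, 5, 2]
After 3 (rotate_left(3, 5, k=2)): [6, 1, 4, 0, 7, 3, 5, 2]
After 4 (rotate_left(5, 7, k=1)): [6, 1, 4, 0, 7, 5, 2, 3]
After 5 (swap(2, 1)): [6, 4, 1, 0, 7, 5, 2, 3]
After 6 (reverse(5, 6)): [6, 4, 1, 0, 7, 2, 5, 3]
After 7 (swap(0, 6)): [5, 4, 1, 0, 7, 2, 6, 3]
After 8 (rotate_left(2, 4, k=1)): [5, 4, 0, 7, 1, 2, 6, 3]
After 9 (reverse(6, 7)): [5, 4, 0, 7, 1, 2, 3, 6]
After 10 (swap(6, 0)): [3, 4, 0, 7, 1, 2, 5, 6]
After 11 (swap(0, 2)): [0, 4, 3, 7, 1, 2, 5, 6]
After 12 (swap(3, 7)): [0, 4, 3, 6, 1, 2, 5, 7]
After 13 (swap(1, 4)): [0, 1, 3, 6, 4, 2, 5, 7]
After 14 (swap(2, 3)): [0, 1, 6, 3, 4, 2, 5, 7]
After 15 (swap(6, 5)): [0, 1, 6, 3, 4, 5, 2, 7]
After 16 (swap(2, 6)): [0, 1, 2, 3, 4, 5, 6, 7]

Answer: yes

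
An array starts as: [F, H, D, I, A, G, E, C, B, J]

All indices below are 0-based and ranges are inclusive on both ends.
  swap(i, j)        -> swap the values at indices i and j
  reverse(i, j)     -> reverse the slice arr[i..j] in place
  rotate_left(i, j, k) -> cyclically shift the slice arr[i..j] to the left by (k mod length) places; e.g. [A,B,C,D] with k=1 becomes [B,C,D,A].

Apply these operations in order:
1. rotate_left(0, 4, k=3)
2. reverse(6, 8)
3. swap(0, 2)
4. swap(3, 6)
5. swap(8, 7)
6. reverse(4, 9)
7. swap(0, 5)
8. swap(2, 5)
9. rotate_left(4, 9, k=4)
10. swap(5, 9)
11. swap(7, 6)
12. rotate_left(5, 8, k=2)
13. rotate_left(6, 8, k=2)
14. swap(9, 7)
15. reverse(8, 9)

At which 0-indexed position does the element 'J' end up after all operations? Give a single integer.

After 1 (rotate_left(0, 4, k=3)): [I, A, F, H, D, G, E, C, B, J]
After 2 (reverse(6, 8)): [I, A, F, H, D, G, B, C, E, J]
After 3 (swap(0, 2)): [F, A, I, H, D, G, B, C, E, J]
After 4 (swap(3, 6)): [F, A, I, B, D, G, H, C, E, J]
After 5 (swap(8, 7)): [F, A, I, B, D, G, H, E, C, J]
After 6 (reverse(4, 9)): [F, A, I, B, J, C, E, H, G, D]
After 7 (swap(0, 5)): [C, A, I, B, J, F, E, H, G, D]
After 8 (swap(2, 5)): [C, A, F, B, J, I, E, H, G, D]
After 9 (rotate_left(4, 9, k=4)): [C, A, F, B, G, D, J, I, E, H]
After 10 (swap(5, 9)): [C, A, F, B, G, H, J, I, E, D]
After 11 (swap(7, 6)): [C, A, F, B, G, H, I, J, E, D]
After 12 (rotate_left(5, 8, k=2)): [C, A, F, B, G, J, E, H, I, D]
After 13 (rotate_left(6, 8, k=2)): [C, A, F, B, G, J, I, E, H, D]
After 14 (swap(9, 7)): [C, A, F, B, G, J, I, D, H, E]
After 15 (reverse(8, 9)): [C, A, F, B, G, J, I, D, E, H]

Answer: 5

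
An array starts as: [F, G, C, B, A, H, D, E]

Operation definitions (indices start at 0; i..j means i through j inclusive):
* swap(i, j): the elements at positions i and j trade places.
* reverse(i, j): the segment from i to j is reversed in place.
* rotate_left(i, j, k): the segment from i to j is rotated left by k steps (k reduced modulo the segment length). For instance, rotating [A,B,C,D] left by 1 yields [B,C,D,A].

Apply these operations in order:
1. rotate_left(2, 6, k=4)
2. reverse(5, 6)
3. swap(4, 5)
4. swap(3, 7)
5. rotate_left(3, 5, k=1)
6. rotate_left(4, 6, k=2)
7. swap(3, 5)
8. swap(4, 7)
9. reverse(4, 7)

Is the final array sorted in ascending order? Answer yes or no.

After 1 (rotate_left(2, 6, k=4)): [F, G, D, C, B, A, H, E]
After 2 (reverse(5, 6)): [F, G, D, C, B, H, A, E]
After 3 (swap(4, 5)): [F, G, D, C, H, B, A, E]
After 4 (swap(3, 7)): [F, G, D, E, H, B, A, C]
After 5 (rotate_left(3, 5, k=1)): [F, G, D, H, B, E, A, C]
After 6 (rotate_left(4, 6, k=2)): [F, G, D, H, A, B, E, C]
After 7 (swap(3, 5)): [F, G, D, B, A, H, E, C]
After 8 (swap(4, 7)): [F, G, D, B, C, H, E, A]
After 9 (reverse(4, 7)): [F, G, D, B, A, E, H, C]

Answer: no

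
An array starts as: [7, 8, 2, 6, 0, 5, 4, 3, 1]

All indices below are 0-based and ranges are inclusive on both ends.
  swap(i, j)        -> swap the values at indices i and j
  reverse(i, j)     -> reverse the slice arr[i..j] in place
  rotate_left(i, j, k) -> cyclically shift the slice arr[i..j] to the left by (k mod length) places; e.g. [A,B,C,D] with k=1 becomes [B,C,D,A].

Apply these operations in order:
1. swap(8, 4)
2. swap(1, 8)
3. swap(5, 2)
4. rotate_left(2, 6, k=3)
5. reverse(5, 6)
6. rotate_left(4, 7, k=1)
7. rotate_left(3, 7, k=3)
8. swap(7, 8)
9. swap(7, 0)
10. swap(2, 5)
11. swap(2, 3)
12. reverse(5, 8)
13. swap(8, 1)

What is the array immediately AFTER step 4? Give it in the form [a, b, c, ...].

Answer: [7, 0, 2, 4, 5, 6, 1, 3, 8]

Derivation:
After 1 (swap(8, 4)): [7, 8, 2, 6, 1, 5, 4, 3, 0]
After 2 (swap(1, 8)): [7, 0, 2, 6, 1, 5, 4, 3, 8]
After 3 (swap(5, 2)): [7, 0, 5, 6, 1, 2, 4, 3, 8]
After 4 (rotate_left(2, 6, k=3)): [7, 0, 2, 4, 5, 6, 1, 3, 8]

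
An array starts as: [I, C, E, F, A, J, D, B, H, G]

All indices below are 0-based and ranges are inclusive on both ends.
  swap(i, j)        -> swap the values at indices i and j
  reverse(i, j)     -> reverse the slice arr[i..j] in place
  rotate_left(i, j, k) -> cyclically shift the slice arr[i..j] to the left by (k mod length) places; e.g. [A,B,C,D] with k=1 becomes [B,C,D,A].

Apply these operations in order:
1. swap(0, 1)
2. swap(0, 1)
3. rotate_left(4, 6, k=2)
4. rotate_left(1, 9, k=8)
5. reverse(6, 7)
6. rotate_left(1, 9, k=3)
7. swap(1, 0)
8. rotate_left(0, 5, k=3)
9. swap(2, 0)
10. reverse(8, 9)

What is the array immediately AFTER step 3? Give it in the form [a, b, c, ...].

After 1 (swap(0, 1)): [C, I, E, F, A, J, D, B, H, G]
After 2 (swap(0, 1)): [I, C, E, F, A, J, D, B, H, G]
After 3 (rotate_left(4, 6, k=2)): [I, C, E, F, D, A, J, B, H, G]

Answer: [I, C, E, F, D, A, J, B, H, G]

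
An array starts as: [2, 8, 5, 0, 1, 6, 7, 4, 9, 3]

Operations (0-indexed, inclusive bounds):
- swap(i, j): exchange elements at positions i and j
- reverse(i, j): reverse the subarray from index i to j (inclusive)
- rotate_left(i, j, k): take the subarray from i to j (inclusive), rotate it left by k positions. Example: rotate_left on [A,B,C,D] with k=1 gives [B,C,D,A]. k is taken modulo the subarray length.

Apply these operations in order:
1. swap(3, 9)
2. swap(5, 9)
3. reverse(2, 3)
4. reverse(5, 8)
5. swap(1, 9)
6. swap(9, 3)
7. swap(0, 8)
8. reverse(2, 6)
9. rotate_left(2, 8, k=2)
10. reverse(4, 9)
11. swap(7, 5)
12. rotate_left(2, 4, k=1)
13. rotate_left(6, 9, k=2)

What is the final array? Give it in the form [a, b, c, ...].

Answer: [0, 6, 8, 5, 1, 2, 7, 3, 4, 9]

Derivation:
After 1 (swap(3, 9)): [2, 8, 5, 3, 1, 6, 7, 4, 9, 0]
After 2 (swap(5, 9)): [2, 8, 5, 3, 1, 0, 7, 4, 9, 6]
After 3 (reverse(2, 3)): [2, 8, 3, 5, 1, 0, 7, 4, 9, 6]
After 4 (reverse(5, 8)): [2, 8, 3, 5, 1, 9, 4, 7, 0, 6]
After 5 (swap(1, 9)): [2, 6, 3, 5, 1, 9, 4, 7, 0, 8]
After 6 (swap(9, 3)): [2, 6, 3, 8, 1, 9, 4, 7, 0, 5]
After 7 (swap(0, 8)): [0, 6, 3, 8, 1, 9, 4, 7, 2, 5]
After 8 (reverse(2, 6)): [0, 6, 4, 9, 1, 8, 3, 7, 2, 5]
After 9 (rotate_left(2, 8, k=2)): [0, 6, 1, 8, 3, 7, 2, 4, 9, 5]
After 10 (reverse(4, 9)): [0, 6, 1, 8, 5, 9, 4, 2, 7, 3]
After 11 (swap(7, 5)): [0, 6, 1, 8, 5, 2, 4, 9, 7, 3]
After 12 (rotate_left(2, 4, k=1)): [0, 6, 8, 5, 1, 2, 4, 9, 7, 3]
After 13 (rotate_left(6, 9, k=2)): [0, 6, 8, 5, 1, 2, 7, 3, 4, 9]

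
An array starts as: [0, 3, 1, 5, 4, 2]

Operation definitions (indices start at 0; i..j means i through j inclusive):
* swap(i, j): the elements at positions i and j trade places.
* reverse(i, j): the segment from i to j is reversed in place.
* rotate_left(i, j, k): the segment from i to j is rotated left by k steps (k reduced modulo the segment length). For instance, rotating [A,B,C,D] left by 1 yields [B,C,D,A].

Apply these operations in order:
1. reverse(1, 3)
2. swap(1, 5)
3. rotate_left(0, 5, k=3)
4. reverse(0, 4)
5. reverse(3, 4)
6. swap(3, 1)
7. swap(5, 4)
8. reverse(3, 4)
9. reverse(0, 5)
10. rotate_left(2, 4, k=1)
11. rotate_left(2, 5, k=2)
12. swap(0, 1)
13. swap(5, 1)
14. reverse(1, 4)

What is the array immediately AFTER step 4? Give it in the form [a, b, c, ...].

After 1 (reverse(1, 3)): [0, 5, 1, 3, 4, 2]
After 2 (swap(1, 5)): [0, 2, 1, 3, 4, 5]
After 3 (rotate_left(0, 5, k=3)): [3, 4, 5, 0, 2, 1]
After 4 (reverse(0, 4)): [2, 0, 5, 4, 3, 1]

Answer: [2, 0, 5, 4, 3, 1]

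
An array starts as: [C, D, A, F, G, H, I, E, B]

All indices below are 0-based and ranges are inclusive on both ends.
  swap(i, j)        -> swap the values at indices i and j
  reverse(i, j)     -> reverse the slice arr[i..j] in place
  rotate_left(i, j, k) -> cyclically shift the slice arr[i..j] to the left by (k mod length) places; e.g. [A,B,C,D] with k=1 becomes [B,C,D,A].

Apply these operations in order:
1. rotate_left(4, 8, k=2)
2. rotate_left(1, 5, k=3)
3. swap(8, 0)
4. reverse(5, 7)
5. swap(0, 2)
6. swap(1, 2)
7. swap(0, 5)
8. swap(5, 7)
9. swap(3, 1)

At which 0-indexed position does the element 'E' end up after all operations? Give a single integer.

Answer: 7

Derivation:
After 1 (rotate_left(4, 8, k=2)): [C, D, A, F, I, E, B, G, H]
After 2 (rotate_left(1, 5, k=3)): [C, I, E, D, A, F, B, G, H]
After 3 (swap(8, 0)): [H, I, E, D, A, F, B, G, C]
After 4 (reverse(5, 7)): [H, I, E, D, A, G, B, F, C]
After 5 (swap(0, 2)): [E, I, H, D, A, G, B, F, C]
After 6 (swap(1, 2)): [E, H, I, D, A, G, B, F, C]
After 7 (swap(0, 5)): [G, H, I, D, A, E, B, F, C]
After 8 (swap(5, 7)): [G, H, I, D, A, F, B, E, C]
After 9 (swap(3, 1)): [G, D, I, H, A, F, B, E, C]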